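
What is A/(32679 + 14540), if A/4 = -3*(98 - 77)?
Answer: -252/47219 ≈ -0.0053368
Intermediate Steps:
A = -252 (A = 4*(-3*(98 - 77)) = 4*(-3*21) = 4*(-63) = -252)
A/(32679 + 14540) = -252/(32679 + 14540) = -252/47219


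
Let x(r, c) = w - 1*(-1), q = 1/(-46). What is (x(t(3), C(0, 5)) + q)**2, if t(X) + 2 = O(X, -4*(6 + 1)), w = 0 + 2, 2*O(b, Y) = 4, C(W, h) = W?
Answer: 18769/2116 ≈ 8.8700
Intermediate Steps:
O(b, Y) = 2 (O(b, Y) = (1/2)*4 = 2)
w = 2
t(X) = 0 (t(X) = -2 + 2 = 0)
q = -1/46 ≈ -0.021739
x(r, c) = 3 (x(r, c) = 2 - 1*(-1) = 2 + 1 = 3)
(x(t(3), C(0, 5)) + q)**2 = (3 - 1/46)**2 = (137/46)**2 = 18769/2116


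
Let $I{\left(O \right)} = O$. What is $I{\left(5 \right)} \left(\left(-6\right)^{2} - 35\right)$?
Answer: $5$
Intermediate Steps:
$I{\left(5 \right)} \left(\left(-6\right)^{2} - 35\right) = 5 \left(\left(-6\right)^{2} - 35\right) = 5 \left(36 - 35\right) = 5 \cdot 1 = 5$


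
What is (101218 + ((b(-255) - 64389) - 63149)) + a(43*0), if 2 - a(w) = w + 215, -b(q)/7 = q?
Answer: -24748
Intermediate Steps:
b(q) = -7*q
a(w) = -213 - w (a(w) = 2 - (w + 215) = 2 - (215 + w) = 2 + (-215 - w) = -213 - w)
(101218 + ((b(-255) - 64389) - 63149)) + a(43*0) = (101218 + ((-7*(-255) - 64389) - 63149)) + (-213 - 43*0) = (101218 + ((1785 - 64389) - 63149)) + (-213 - 1*0) = (101218 + (-62604 - 63149)) + (-213 + 0) = (101218 - 125753) - 213 = -24535 - 213 = -24748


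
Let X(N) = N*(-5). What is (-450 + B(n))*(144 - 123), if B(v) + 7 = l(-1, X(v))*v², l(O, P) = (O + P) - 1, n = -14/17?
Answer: -47001885/4913 ≈ -9566.8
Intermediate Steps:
n = -14/17 (n = -14*1/17 = -14/17 ≈ -0.82353)
X(N) = -5*N
l(O, P) = -1 + O + P
B(v) = -7 + v²*(-2 - 5*v) (B(v) = -7 + (-1 - 1 - 5*v)*v² = -7 + (-2 - 5*v)*v² = -7 + v²*(-2 - 5*v))
(-450 + B(n))*(144 - 123) = (-450 + (-7 - (-14/17)²*(2 + 5*(-14/17))))*(144 - 123) = (-450 + (-7 - 1*196/289*(2 - 70/17)))*21 = (-450 + (-7 - 1*196/289*(-36/17)))*21 = (-450 + (-7 + 7056/4913))*21 = (-450 - 27335/4913)*21 = -2238185/4913*21 = -47001885/4913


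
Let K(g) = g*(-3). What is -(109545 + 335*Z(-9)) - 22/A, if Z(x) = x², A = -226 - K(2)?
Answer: -1366799/10 ≈ -1.3668e+5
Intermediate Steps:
K(g) = -3*g
A = -220 (A = -226 - (-3)*2 = -226 - 1*(-6) = -226 + 6 = -220)
-(109545 + 335*Z(-9)) - 22/A = -335/(1/(327 + (-9)²)) - 22/(-220) = -335/(1/(327 + 81)) - 22*(-1/220) = -335/(1/408) + ⅒ = -335/1/408 + ⅒ = -335*408 + ⅒ = -136680 + ⅒ = -1366799/10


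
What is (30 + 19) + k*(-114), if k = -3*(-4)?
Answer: -1319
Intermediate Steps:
k = 12
(30 + 19) + k*(-114) = (30 + 19) + 12*(-114) = 49 - 1368 = -1319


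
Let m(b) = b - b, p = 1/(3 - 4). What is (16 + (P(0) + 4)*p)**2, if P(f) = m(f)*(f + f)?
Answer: 144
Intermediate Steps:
p = -1 (p = 1/(-1) = -1)
m(b) = 0
P(f) = 0 (P(f) = 0*(f + f) = 0*(2*f) = 0)
(16 + (P(0) + 4)*p)**2 = (16 + (0 + 4)*(-1))**2 = (16 + 4*(-1))**2 = (16 - 4)**2 = 12**2 = 144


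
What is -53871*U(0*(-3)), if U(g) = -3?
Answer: 161613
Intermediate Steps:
-53871*U(0*(-3)) = -53871*(-3) = 161613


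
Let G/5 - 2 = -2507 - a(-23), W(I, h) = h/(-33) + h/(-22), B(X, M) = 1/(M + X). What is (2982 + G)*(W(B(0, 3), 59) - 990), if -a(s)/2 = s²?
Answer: 279145655/66 ≈ 4.2295e+6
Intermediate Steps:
a(s) = -2*s²
W(I, h) = -5*h/66 (W(I, h) = h*(-1/33) + h*(-1/22) = -h/33 - h/22 = -5*h/66)
G = -7235 (G = 10 + 5*(-2507 - (-2)*(-23)²) = 10 + 5*(-2507 - (-2)*529) = 10 + 5*(-2507 - 1*(-1058)) = 10 + 5*(-2507 + 1058) = 10 + 5*(-1449) = 10 - 7245 = -7235)
(2982 + G)*(W(B(0, 3), 59) - 990) = (2982 - 7235)*(-5/66*59 - 990) = -4253*(-295/66 - 990) = -4253*(-65635/66) = 279145655/66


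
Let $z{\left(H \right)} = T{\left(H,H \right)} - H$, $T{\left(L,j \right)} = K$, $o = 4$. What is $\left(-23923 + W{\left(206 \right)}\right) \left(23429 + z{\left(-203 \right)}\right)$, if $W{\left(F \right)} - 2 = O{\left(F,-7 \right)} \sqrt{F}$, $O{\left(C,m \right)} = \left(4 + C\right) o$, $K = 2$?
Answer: $-565348914 + 19852560 \sqrt{206} \approx -2.8041 \cdot 10^{8}$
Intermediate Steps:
$T{\left(L,j \right)} = 2$
$O{\left(C,m \right)} = 16 + 4 C$ ($O{\left(C,m \right)} = \left(4 + C\right) 4 = 16 + 4 C$)
$z{\left(H \right)} = 2 - H$
$W{\left(F \right)} = 2 + \sqrt{F} \left(16 + 4 F\right)$ ($W{\left(F \right)} = 2 + \left(16 + 4 F\right) \sqrt{F} = 2 + \sqrt{F} \left(16 + 4 F\right)$)
$\left(-23923 + W{\left(206 \right)}\right) \left(23429 + z{\left(-203 \right)}\right) = \left(-23923 + \left(2 + 4 \sqrt{206} \left(4 + 206\right)\right)\right) \left(23429 + \left(2 - -203\right)\right) = \left(-23923 + \left(2 + 4 \sqrt{206} \cdot 210\right)\right) \left(23429 + \left(2 + 203\right)\right) = \left(-23923 + \left(2 + 840 \sqrt{206}\right)\right) \left(23429 + 205\right) = \left(-23921 + 840 \sqrt{206}\right) 23634 = -565348914 + 19852560 \sqrt{206}$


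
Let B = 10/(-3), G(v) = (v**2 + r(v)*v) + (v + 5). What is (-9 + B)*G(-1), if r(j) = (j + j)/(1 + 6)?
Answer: -1369/21 ≈ -65.190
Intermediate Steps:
r(j) = 2*j/7 (r(j) = (2*j)/7 = (2*j)*(1/7) = 2*j/7)
G(v) = 5 + v + 9*v**2/7 (G(v) = (v**2 + (2*v/7)*v) + (v + 5) = (v**2 + 2*v**2/7) + (5 + v) = 9*v**2/7 + (5 + v) = 5 + v + 9*v**2/7)
B = -10/3 (B = 10*(-1/3) = -10/3 ≈ -3.3333)
(-9 + B)*G(-1) = (-9 - 10/3)*(5 - 1 + (9/7)*(-1)**2) = -37*(5 - 1 + (9/7)*1)/3 = -37*(5 - 1 + 9/7)/3 = -37/3*37/7 = -1369/21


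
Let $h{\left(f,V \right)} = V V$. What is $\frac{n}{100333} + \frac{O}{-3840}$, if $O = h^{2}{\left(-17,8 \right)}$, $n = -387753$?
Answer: $- \frac{7421623}{1504995} \approx -4.9313$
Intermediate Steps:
$h{\left(f,V \right)} = V^{2}$
$O = 4096$ ($O = \left(8^{2}\right)^{2} = 64^{2} = 4096$)
$\frac{n}{100333} + \frac{O}{-3840} = - \frac{387753}{100333} + \frac{4096}{-3840} = \left(-387753\right) \frac{1}{100333} + 4096 \left(- \frac{1}{3840}\right) = - \frac{387753}{100333} - \frac{16}{15} = - \frac{7421623}{1504995}$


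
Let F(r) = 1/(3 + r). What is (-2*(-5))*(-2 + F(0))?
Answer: -50/3 ≈ -16.667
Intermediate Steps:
(-2*(-5))*(-2 + F(0)) = (-2*(-5))*(-2 + 1/(3 + 0)) = 10*(-2 + 1/3) = 10*(-2 + ⅓) = 10*(-5/3) = -50/3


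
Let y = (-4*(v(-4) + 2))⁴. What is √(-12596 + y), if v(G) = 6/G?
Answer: 2*I*√3145 ≈ 112.16*I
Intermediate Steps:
y = 16 (y = (-4*(6/(-4) + 2))⁴ = (-4*(6*(-¼) + 2))⁴ = (-4*(-3/2 + 2))⁴ = (-4*½)⁴ = (-2)⁴ = 16)
√(-12596 + y) = √(-12596 + 16) = √(-12580) = 2*I*√3145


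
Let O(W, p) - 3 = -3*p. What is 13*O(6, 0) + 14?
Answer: 53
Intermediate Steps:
O(W, p) = 3 - 3*p
13*O(6, 0) + 14 = 13*(3 - 3*0) + 14 = 13*(3 + 0) + 14 = 13*3 + 14 = 39 + 14 = 53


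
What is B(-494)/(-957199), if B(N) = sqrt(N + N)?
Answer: -2*I*sqrt(247)/957199 ≈ -3.2838e-5*I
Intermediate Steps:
B(N) = sqrt(2)*sqrt(N) (B(N) = sqrt(2*N) = sqrt(2)*sqrt(N))
B(-494)/(-957199) = (sqrt(2)*sqrt(-494))/(-957199) = (sqrt(2)*(I*sqrt(494)))*(-1/957199) = (2*I*sqrt(247))*(-1/957199) = -2*I*sqrt(247)/957199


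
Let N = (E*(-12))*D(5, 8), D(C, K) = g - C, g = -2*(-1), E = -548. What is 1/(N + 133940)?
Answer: 1/114212 ≈ 8.7557e-6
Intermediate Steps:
g = 2
D(C, K) = 2 - C
N = -19728 (N = (-548*(-12))*(2 - 1*5) = 6576*(2 - 5) = 6576*(-3) = -19728)
1/(N + 133940) = 1/(-19728 + 133940) = 1/114212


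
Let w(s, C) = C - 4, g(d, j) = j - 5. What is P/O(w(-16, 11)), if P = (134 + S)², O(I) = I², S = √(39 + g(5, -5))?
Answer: (134 + √29)²/49 ≈ 396.49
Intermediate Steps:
g(d, j) = -5 + j
w(s, C) = -4 + C
S = √29 (S = √(39 + (-5 - 5)) = √(39 - 10) = √29 ≈ 5.3852)
P = (134 + √29)² ≈ 19428.
P/O(w(-16, 11)) = (134 + √29)²/((-4 + 11)²) = (134 + √29)²/(7²) = (134 + √29)²/49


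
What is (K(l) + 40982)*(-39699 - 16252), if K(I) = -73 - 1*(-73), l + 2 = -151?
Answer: -2292983882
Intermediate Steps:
l = -153 (l = -2 - 151 = -153)
K(I) = 0 (K(I) = -73 + 73 = 0)
(K(l) + 40982)*(-39699 - 16252) = (0 + 40982)*(-39699 - 16252) = 40982*(-55951) = -2292983882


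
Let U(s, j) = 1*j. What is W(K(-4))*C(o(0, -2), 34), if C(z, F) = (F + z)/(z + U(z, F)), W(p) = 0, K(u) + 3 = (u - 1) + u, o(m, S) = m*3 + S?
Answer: 0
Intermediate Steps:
o(m, S) = S + 3*m (o(m, S) = 3*m + S = S + 3*m)
U(s, j) = j
K(u) = -4 + 2*u (K(u) = -3 + ((u - 1) + u) = -3 + ((-1 + u) + u) = -3 + (-1 + 2*u) = -4 + 2*u)
C(z, F) = 1 (C(z, F) = (F + z)/(z + F) = (F + z)/(F + z) = 1)
W(K(-4))*C(o(0, -2), 34) = 0*1 = 0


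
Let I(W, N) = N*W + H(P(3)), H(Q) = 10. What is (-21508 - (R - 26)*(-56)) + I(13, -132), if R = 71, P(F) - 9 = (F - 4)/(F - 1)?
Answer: -20694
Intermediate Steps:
P(F) = 9 + (-4 + F)/(-1 + F) (P(F) = 9 + (F - 4)/(F - 1) = 9 + (-4 + F)/(-1 + F))
I(W, N) = 10 + N*W (I(W, N) = N*W + 10 = 10 + N*W)
(-21508 - (R - 26)*(-56)) + I(13, -132) = (-21508 - (71 - 26)*(-56)) + (10 - 132*13) = (-21508 - 45*(-56)) + (10 - 1716) = (-21508 - 1*(-2520)) - 1706 = (-21508 + 2520) - 1706 = -18988 - 1706 = -20694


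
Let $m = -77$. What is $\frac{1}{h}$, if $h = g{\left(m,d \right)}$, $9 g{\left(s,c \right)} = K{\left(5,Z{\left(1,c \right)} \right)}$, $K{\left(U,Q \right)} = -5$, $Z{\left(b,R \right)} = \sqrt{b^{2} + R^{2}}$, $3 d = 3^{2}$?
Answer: $- \frac{9}{5} \approx -1.8$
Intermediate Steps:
$d = 3$ ($d = \frac{3^{2}}{3} = \frac{1}{3} \cdot 9 = 3$)
$Z{\left(b,R \right)} = \sqrt{R^{2} + b^{2}}$
$g{\left(s,c \right)} = - \frac{5}{9}$ ($g{\left(s,c \right)} = \frac{1}{9} \left(-5\right) = - \frac{5}{9}$)
$h = - \frac{5}{9} \approx -0.55556$
$\frac{1}{h} = \frac{1}{- \frac{5}{9}} = - \frac{9}{5}$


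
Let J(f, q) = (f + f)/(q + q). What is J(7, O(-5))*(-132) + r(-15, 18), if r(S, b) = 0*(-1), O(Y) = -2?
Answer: 462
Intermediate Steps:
r(S, b) = 0
J(f, q) = f/q (J(f, q) = (2*f)/((2*q)) = (2*f)*(1/(2*q)) = f/q)
J(7, O(-5))*(-132) + r(-15, 18) = (7/(-2))*(-132) + 0 = (7*(-½))*(-132) + 0 = -7/2*(-132) + 0 = 462 + 0 = 462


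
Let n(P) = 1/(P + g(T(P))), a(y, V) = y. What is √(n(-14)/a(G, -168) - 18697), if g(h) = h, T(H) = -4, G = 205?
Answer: I*√28286691710/1230 ≈ 136.74*I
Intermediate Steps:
n(P) = 1/(-4 + P) (n(P) = 1/(P - 4) = 1/(-4 + P))
√(n(-14)/a(G, -168) - 18697) = √(1/(-4 - 14*205) - 18697) = √((1/205)/(-18) - 18697) = √(-1/18*1/205 - 18697) = √(-1/3690 - 18697) = √(-68991931/3690) = I*√28286691710/1230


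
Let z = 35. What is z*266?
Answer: 9310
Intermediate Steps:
z*266 = 35*266 = 9310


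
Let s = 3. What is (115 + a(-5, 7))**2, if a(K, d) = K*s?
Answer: 10000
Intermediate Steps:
a(K, d) = 3*K (a(K, d) = K*3 = 3*K)
(115 + a(-5, 7))**2 = (115 + 3*(-5))**2 = (115 - 15)**2 = 100**2 = 10000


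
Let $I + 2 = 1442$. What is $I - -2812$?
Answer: $4252$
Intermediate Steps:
$I = 1440$ ($I = -2 + 1442 = 1440$)
$I - -2812 = 1440 - -2812 = 1440 + 2812 = 4252$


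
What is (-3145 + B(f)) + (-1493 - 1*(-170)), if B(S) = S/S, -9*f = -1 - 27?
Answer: -4467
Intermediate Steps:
f = 28/9 (f = -(-1 - 27)/9 = -1/9*(-28) = 28/9 ≈ 3.1111)
B(S) = 1
(-3145 + B(f)) + (-1493 - 1*(-170)) = (-3145 + 1) + (-1493 - 1*(-170)) = -3144 + (-1493 + 170) = -3144 - 1323 = -4467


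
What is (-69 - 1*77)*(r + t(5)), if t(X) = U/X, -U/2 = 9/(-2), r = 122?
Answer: -90374/5 ≈ -18075.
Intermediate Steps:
U = 9 (U = -18/(-2) = -18*(-1)/2 = -2*(-9/2) = 9)
t(X) = 9/X
(-69 - 1*77)*(r + t(5)) = (-69 - 1*77)*(122 + 9/5) = (-69 - 77)*(122 + 9*(1/5)) = -146*(122 + 9/5) = -146*619/5 = -90374/5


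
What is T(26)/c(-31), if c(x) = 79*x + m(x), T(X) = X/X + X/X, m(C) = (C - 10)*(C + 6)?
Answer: -1/712 ≈ -0.0014045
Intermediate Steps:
m(C) = (-10 + C)*(6 + C)
T(X) = 2 (T(X) = 1 + 1 = 2)
c(x) = -60 + x² + 75*x (c(x) = 79*x + (-60 + x² - 4*x) = -60 + x² + 75*x)
T(26)/c(-31) = 2/(-60 + (-31)² + 75*(-31)) = 2/(-60 + 961 - 2325) = 2/(-1424) = 2*(-1/1424) = -1/712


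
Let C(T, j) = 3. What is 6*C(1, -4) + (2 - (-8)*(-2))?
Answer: 4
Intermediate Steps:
6*C(1, -4) + (2 - (-8)*(-2)) = 6*3 + (2 - (-8)*(-2)) = 18 + (2 - 2*8) = 18 + (2 - 16) = 18 - 14 = 4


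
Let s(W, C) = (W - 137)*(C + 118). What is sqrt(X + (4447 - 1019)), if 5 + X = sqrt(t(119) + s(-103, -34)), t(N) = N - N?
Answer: sqrt(3423 + 24*I*sqrt(35)) ≈ 58.519 + 1.2132*I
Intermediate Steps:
s(W, C) = (-137 + W)*(118 + C)
t(N) = 0
X = -5 + 24*I*sqrt(35) (X = -5 + sqrt(0 + (-16166 - 137*(-34) + 118*(-103) - 34*(-103))) = -5 + sqrt(0 + (-16166 + 4658 - 12154 + 3502)) = -5 + sqrt(0 - 20160) = -5 + sqrt(-20160) = -5 + 24*I*sqrt(35) ≈ -5.0 + 141.99*I)
sqrt(X + (4447 - 1019)) = sqrt((-5 + 24*I*sqrt(35)) + (4447 - 1019)) = sqrt((-5 + 24*I*sqrt(35)) + 3428) = sqrt(3423 + 24*I*sqrt(35))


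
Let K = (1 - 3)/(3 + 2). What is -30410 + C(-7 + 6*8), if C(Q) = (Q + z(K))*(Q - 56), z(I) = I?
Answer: -31019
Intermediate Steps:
K = -2/5 ≈ -0.40000
C(Q) = (-56 + Q)*(-2/5 + Q) (C(Q) = (Q - 2/5)*(Q - 56) = (-2/5 + Q)*(-56 + Q) = (-56 + Q)*(-2/5 + Q))
-30410 + C(-7 + 6*8) = -30410 + (112/5 + (-7 + 6*8)**2 - 282*(-7 + 6*8)/5) = -30410 + (112/5 + (-7 + 48)**2 - 282*(-7 + 48)/5) = -30410 + (112/5 + 41**2 - 282/5*41) = -30410 + (112/5 + 1681 - 11562/5) = -30410 - 609 = -31019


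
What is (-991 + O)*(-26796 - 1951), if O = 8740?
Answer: -222760503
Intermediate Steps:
(-991 + O)*(-26796 - 1951) = (-991 + 8740)*(-26796 - 1951) = 7749*(-28747) = -222760503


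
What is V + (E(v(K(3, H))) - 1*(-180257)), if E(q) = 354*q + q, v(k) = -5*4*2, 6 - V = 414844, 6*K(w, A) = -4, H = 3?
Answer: -248781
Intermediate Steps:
K(w, A) = -2/3 (K(w, A) = (1/6)*(-4) = -2/3)
V = -414838 (V = 6 - 1*414844 = 6 - 414844 = -414838)
v(k) = -40 (v(k) = -20*2 = -40)
E(q) = 355*q
V + (E(v(K(3, H))) - 1*(-180257)) = -414838 + (355*(-40) - 1*(-180257)) = -414838 + (-14200 + 180257) = -414838 + 166057 = -248781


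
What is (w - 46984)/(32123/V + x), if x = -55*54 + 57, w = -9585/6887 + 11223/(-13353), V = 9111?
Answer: 18482724758391/1144484446034 ≈ 16.149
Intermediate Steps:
w = -963762/431747 (w = -9585*1/6887 + 11223*(-1/13353) = -135/97 - 3741/4451 = -963762/431747 ≈ -2.2322)
x = -2913 (x = -2970 + 57 = -2913)
(w - 46984)/(32123/V + x) = (-963762/431747 - 46984)/(32123/9111 - 2913) = -20286164810/(431747*(32123*(1/9111) - 2913)) = -20286164810/(431747*(32123/9111 - 2913)) = -20286164810/(431747*(-26508220/9111)) = -20286164810/431747*(-9111/26508220) = 18482724758391/1144484446034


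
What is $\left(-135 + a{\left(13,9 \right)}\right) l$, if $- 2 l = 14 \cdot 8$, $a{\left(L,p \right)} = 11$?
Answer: $6944$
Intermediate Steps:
$l = -56$ ($l = - \frac{14 \cdot 8}{2} = \left(- \frac{1}{2}\right) 112 = -56$)
$\left(-135 + a{\left(13,9 \right)}\right) l = \left(-135 + 11\right) \left(-56\right) = \left(-124\right) \left(-56\right) = 6944$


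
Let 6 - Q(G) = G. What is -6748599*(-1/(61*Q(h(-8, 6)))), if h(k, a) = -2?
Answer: 6748599/488 ≈ 13829.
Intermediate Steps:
Q(G) = 6 - G
-6748599*(-1/(61*Q(h(-8, 6)))) = -6748599*(-1/(61*(6 - 1*(-2)))) = -6748599*(-1/(61*(6 + 2))) = -6748599/((-61*8)) = -6748599/(-488) = -6748599*(-1/488) = 6748599/488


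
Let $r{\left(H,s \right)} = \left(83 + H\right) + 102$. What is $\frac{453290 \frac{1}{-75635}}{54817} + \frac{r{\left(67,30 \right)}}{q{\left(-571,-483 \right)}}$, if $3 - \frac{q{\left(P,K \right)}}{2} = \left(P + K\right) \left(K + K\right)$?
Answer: $- \frac{21865083508}{93808462728911} \approx -0.00023308$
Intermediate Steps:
$r{\left(H,s \right)} = 185 + H$
$q{\left(P,K \right)} = 6 - 4 K \left(K + P\right)$ ($q{\left(P,K \right)} = 6 - 2 \left(P + K\right) \left(K + K\right) = 6 - 2 \left(K + P\right) 2 K = 6 - 2 \cdot 2 K \left(K + P\right) = 6 - 4 K \left(K + P\right)$)
$\frac{453290 \frac{1}{-75635}}{54817} + \frac{r{\left(67,30 \right)}}{q{\left(-571,-483 \right)}} = \frac{453290 \frac{1}{-75635}}{54817} + \frac{185 + 67}{6 - 4 \left(-483\right)^{2} - \left(-1932\right) \left(-571\right)} = 453290 \left(- \frac{1}{75635}\right) \frac{1}{54817} + \frac{252}{6 - 933156 - 1103172} = \left(- \frac{90658}{15127}\right) \frac{1}{54817} + \frac{252}{6 - 933156 - 1103172} = - \frac{90658}{829216759} + \frac{252}{-2036322} = - \frac{90658}{829216759} + 252 \left(- \frac{1}{2036322}\right) = - \frac{90658}{829216759} - \frac{14}{113129} = - \frac{21865083508}{93808462728911}$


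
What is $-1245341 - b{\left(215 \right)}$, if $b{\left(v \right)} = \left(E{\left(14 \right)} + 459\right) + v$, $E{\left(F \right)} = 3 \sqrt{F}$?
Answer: $-1246015 - 3 \sqrt{14} \approx -1.246 \cdot 10^{6}$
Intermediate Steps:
$b{\left(v \right)} = 459 + v + 3 \sqrt{14}$ ($b{\left(v \right)} = \left(3 \sqrt{14} + 459\right) + v = \left(459 + 3 \sqrt{14}\right) + v = 459 + v + 3 \sqrt{14}$)
$-1245341 - b{\left(215 \right)} = -1245341 - \left(459 + 215 + 3 \sqrt{14}\right) = -1245341 - \left(674 + 3 \sqrt{14}\right) = -1246015 - 3 \sqrt{14}$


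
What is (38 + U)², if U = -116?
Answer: 6084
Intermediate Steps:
(38 + U)² = (38 - 116)² = (-78)² = 6084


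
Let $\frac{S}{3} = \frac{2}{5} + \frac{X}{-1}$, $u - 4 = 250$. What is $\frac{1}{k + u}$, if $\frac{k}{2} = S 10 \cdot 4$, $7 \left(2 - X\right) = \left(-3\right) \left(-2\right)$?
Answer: $\frac{7}{530} \approx 0.013208$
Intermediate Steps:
$X = \frac{8}{7}$ ($X = 2 - \frac{\left(-3\right) \left(-2\right)}{7} = 2 - \frac{6}{7} = \frac{8}{7} \approx 1.1429$)
$u = 254$ ($u = 4 + 250 = 254$)
$S = - \frac{78}{35}$ ($S = 3 \left(\frac{2}{5} + \frac{8}{7 \left(-1\right)}\right) = 3 \left(2 \cdot \frac{1}{5} + \frac{8}{7} \left(-1\right)\right) = 3 \left(\frac{2}{5} - \frac{8}{7}\right) = 3 \left(- \frac{26}{35}\right) = - \frac{78}{35} \approx -2.2286$)
$k = - \frac{1248}{7}$ ($k = 2 \left(- \frac{78}{35}\right) 10 \cdot 4 = 2 \left(\left(- \frac{156}{7}\right) 4\right) = 2 \left(- \frac{624}{7}\right) = - \frac{1248}{7} \approx -178.29$)
$\frac{1}{k + u} = \frac{1}{- \frac{1248}{7} + 254} = \frac{1}{\frac{530}{7}} = \frac{7}{530}$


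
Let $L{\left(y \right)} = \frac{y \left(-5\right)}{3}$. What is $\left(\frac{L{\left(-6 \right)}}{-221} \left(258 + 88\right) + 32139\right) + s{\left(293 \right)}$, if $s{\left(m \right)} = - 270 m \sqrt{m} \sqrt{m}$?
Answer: $- \frac{5115510571}{221} \approx -2.3147 \cdot 10^{7}$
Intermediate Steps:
$L{\left(y \right)} = - \frac{5 y}{3}$ ($L{\left(y \right)} = - 5 y \frac{1}{3} = - \frac{5 y}{3}$)
$s{\left(m \right)} = - 270 m^{2}$ ($s{\left(m \right)} = - 270 m^{\frac{3}{2}} \sqrt{m} = - 270 m^{2}$)
$\left(\frac{L{\left(-6 \right)}}{-221} \left(258 + 88\right) + 32139\right) + s{\left(293 \right)} = \left(\frac{\left(- \frac{5}{3}\right) \left(-6\right)}{-221} \left(258 + 88\right) + 32139\right) - 270 \cdot 293^{2} = \left(10 \left(- \frac{1}{221}\right) 346 + 32139\right) - 23179230 = \left(\left(- \frac{10}{221}\right) 346 + 32139\right) - 23179230 = \left(- \frac{3460}{221} + 32139\right) - 23179230 = \frac{7099259}{221} - 23179230 = - \frac{5115510571}{221}$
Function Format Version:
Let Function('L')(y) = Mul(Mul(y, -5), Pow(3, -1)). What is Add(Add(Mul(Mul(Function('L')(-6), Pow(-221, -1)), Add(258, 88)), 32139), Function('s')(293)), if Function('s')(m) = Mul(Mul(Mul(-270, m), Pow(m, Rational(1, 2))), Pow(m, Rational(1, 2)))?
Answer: Rational(-5115510571, 221) ≈ -2.3147e+7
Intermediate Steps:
Function('L')(y) = Mul(Rational(-5, 3), y) (Function('L')(y) = Mul(Mul(-5, y), Rational(1, 3)) = Mul(Rational(-5, 3), y))
Function('s')(m) = Mul(-270, Pow(m, 2)) (Function('s')(m) = Mul(Mul(-270, Pow(m, Rational(3, 2))), Pow(m, Rational(1, 2))) = Mul(-270, Pow(m, 2)))
Add(Add(Mul(Mul(Function('L')(-6), Pow(-221, -1)), Add(258, 88)), 32139), Function('s')(293)) = Add(Add(Mul(Mul(Mul(Rational(-5, 3), -6), Pow(-221, -1)), Add(258, 88)), 32139), Mul(-270, Pow(293, 2))) = Add(Add(Mul(Mul(10, Rational(-1, 221)), 346), 32139), Mul(-270, 85849)) = Add(Add(Mul(Rational(-10, 221), 346), 32139), -23179230) = Add(Add(Rational(-3460, 221), 32139), -23179230) = Add(Rational(7099259, 221), -23179230) = Rational(-5115510571, 221)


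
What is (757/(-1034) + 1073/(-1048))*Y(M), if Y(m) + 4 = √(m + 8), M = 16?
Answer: 951409/135454 - 951409*√6/270908 ≈ -1.5786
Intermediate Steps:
Y(m) = -4 + √(8 + m) (Y(m) = -4 + √(m + 8) = -4 + √(8 + m))
(757/(-1034) + 1073/(-1048))*Y(M) = (757/(-1034) + 1073/(-1048))*(-4 + √(8 + 16)) = (757*(-1/1034) + 1073*(-1/1048))*(-4 + √24) = (-757/1034 - 1073/1048)*(-4 + 2*√6) = -951409*(-4 + 2*√6)/541816 = 951409/135454 - 951409*√6/270908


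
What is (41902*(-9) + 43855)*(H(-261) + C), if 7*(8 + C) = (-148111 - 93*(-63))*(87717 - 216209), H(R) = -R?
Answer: -870209002149795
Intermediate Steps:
C = 2611177704 (C = -8 + ((-148111 - 93*(-63))*(87717 - 216209))/7 = -8 + ((-148111 + 5859)*(-128492))/7 = -8 + (-142252*(-128492))/7 = -8 + (⅐)*18278243984 = -8 + 2611177712 = 2611177704)
(41902*(-9) + 43855)*(H(-261) + C) = (41902*(-9) + 43855)*(-1*(-261) + 2611177704) = (-377118 + 43855)*(261 + 2611177704) = -333263*2611177965 = -870209002149795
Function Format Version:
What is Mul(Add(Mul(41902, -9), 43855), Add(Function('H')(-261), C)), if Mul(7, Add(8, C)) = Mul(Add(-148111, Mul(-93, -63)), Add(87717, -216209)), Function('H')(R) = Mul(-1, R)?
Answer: -870209002149795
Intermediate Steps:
C = 2611177704 (C = Add(-8, Mul(Rational(1, 7), Mul(Add(-148111, Mul(-93, -63)), Add(87717, -216209)))) = Add(-8, Mul(Rational(1, 7), Mul(Add(-148111, 5859), -128492))) = Add(-8, Mul(Rational(1, 7), Mul(-142252, -128492))) = Add(-8, Mul(Rational(1, 7), 18278243984)) = Add(-8, 2611177712) = 2611177704)
Mul(Add(Mul(41902, -9), 43855), Add(Function('H')(-261), C)) = Mul(Add(Mul(41902, -9), 43855), Add(Mul(-1, -261), 2611177704)) = Mul(Add(-377118, 43855), Add(261, 2611177704)) = Mul(-333263, 2611177965) = -870209002149795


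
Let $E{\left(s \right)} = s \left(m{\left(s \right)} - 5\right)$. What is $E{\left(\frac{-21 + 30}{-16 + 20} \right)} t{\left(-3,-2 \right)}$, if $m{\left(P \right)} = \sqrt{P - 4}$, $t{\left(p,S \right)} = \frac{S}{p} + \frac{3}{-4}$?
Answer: $\frac{15}{16} - \frac{3 i \sqrt{7}}{32} \approx 0.9375 - 0.24804 i$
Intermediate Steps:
$t{\left(p,S \right)} = - \frac{3}{4} + \frac{S}{p}$ ($t{\left(p,S \right)} = \frac{S}{p} + 3 \left(- \frac{1}{4}\right) = \frac{S}{p} - \frac{3}{4} = - \frac{3}{4} + \frac{S}{p}$)
$m{\left(P \right)} = \sqrt{-4 + P}$
$E{\left(s \right)} = s \left(-5 + \sqrt{-4 + s}\right)$ ($E{\left(s \right)} = s \left(\sqrt{-4 + s} - 5\right) = s \left(-5 + \sqrt{-4 + s}\right)$)
$E{\left(\frac{-21 + 30}{-16 + 20} \right)} t{\left(-3,-2 \right)} = \frac{-21 + 30}{-16 + 20} \left(-5 + \sqrt{-4 + \frac{-21 + 30}{-16 + 20}}\right) \left(- \frac{3}{4} - \frac{2}{-3}\right) = \frac{9}{4} \left(-5 + \sqrt{-4 + \frac{9}{4}}\right) \left(- \frac{3}{4} - - \frac{2}{3}\right) = 9 \cdot \frac{1}{4} \left(-5 + \sqrt{-4 + 9 \cdot \frac{1}{4}}\right) \left(- \frac{3}{4} + \frac{2}{3}\right) = \frac{9 \left(-5 + \sqrt{-4 + \frac{9}{4}}\right)}{4} \left(- \frac{1}{12}\right) = \frac{9 \left(-5 + \sqrt{- \frac{7}{4}}\right)}{4} \left(- \frac{1}{12}\right) = \frac{9 \left(-5 + \frac{i \sqrt{7}}{2}\right)}{4} \left(- \frac{1}{12}\right) = \left(- \frac{45}{4} + \frac{9 i \sqrt{7}}{8}\right) \left(- \frac{1}{12}\right) = \frac{15}{16} - \frac{3 i \sqrt{7}}{32}$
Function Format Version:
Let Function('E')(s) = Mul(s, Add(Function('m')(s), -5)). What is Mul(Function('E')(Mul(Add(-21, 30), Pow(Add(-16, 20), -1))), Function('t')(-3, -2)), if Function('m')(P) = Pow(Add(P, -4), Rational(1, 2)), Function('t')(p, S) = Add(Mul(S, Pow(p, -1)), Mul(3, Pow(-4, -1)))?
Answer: Add(Rational(15, 16), Mul(Rational(-3, 32), I, Pow(7, Rational(1, 2)))) ≈ Add(0.93750, Mul(-0.24804, I))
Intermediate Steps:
Function('t')(p, S) = Add(Rational(-3, 4), Mul(S, Pow(p, -1))) (Function('t')(p, S) = Add(Mul(S, Pow(p, -1)), Mul(3, Rational(-1, 4))) = Add(Mul(S, Pow(p, -1)), Rational(-3, 4)) = Add(Rational(-3, 4), Mul(S, Pow(p, -1))))
Function('m')(P) = Pow(Add(-4, P), Rational(1, 2))
Function('E')(s) = Mul(s, Add(-5, Pow(Add(-4, s), Rational(1, 2)))) (Function('E')(s) = Mul(s, Add(Pow(Add(-4, s), Rational(1, 2)), -5)) = Mul(s, Add(-5, Pow(Add(-4, s), Rational(1, 2)))))
Mul(Function('E')(Mul(Add(-21, 30), Pow(Add(-16, 20), -1))), Function('t')(-3, -2)) = Mul(Mul(Mul(Add(-21, 30), Pow(Add(-16, 20), -1)), Add(-5, Pow(Add(-4, Mul(Add(-21, 30), Pow(Add(-16, 20), -1))), Rational(1, 2)))), Add(Rational(-3, 4), Mul(-2, Pow(-3, -1)))) = Mul(Mul(Mul(9, Pow(4, -1)), Add(-5, Pow(Add(-4, Mul(9, Pow(4, -1))), Rational(1, 2)))), Add(Rational(-3, 4), Mul(-2, Rational(-1, 3)))) = Mul(Mul(Mul(9, Rational(1, 4)), Add(-5, Pow(Add(-4, Mul(9, Rational(1, 4))), Rational(1, 2)))), Add(Rational(-3, 4), Rational(2, 3))) = Mul(Mul(Rational(9, 4), Add(-5, Pow(Add(-4, Rational(9, 4)), Rational(1, 2)))), Rational(-1, 12)) = Mul(Mul(Rational(9, 4), Add(-5, Pow(Rational(-7, 4), Rational(1, 2)))), Rational(-1, 12)) = Mul(Mul(Rational(9, 4), Add(-5, Mul(Rational(1, 2), I, Pow(7, Rational(1, 2))))), Rational(-1, 12)) = Mul(Add(Rational(-45, 4), Mul(Rational(9, 8), I, Pow(7, Rational(1, 2)))), Rational(-1, 12)) = Add(Rational(15, 16), Mul(Rational(-3, 32), I, Pow(7, Rational(1, 2))))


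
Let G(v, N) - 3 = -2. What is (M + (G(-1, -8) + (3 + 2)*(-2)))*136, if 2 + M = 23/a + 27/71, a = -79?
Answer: -8323064/5609 ≈ -1483.9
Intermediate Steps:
G(v, N) = 1 (G(v, N) = 3 - 2 = 1)
M = -10718/5609 (M = -2 + (23/(-79) + 27/71) = -2 + (23*(-1/79) + 27*(1/71)) = -2 + (-23/79 + 27/71) = -2 + 500/5609 = -10718/5609 ≈ -1.9109)
(M + (G(-1, -8) + (3 + 2)*(-2)))*136 = (-10718/5609 + (1 + (3 + 2)*(-2)))*136 = (-10718/5609 + (1 + 5*(-2)))*136 = (-10718/5609 + (1 - 10))*136 = (-10718/5609 - 9)*136 = -61199/5609*136 = -8323064/5609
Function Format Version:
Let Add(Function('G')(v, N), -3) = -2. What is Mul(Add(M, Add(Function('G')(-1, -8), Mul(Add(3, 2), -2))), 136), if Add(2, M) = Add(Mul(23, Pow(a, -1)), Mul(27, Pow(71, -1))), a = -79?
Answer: Rational(-8323064, 5609) ≈ -1483.9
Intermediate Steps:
Function('G')(v, N) = 1 (Function('G')(v, N) = Add(3, -2) = 1)
M = Rational(-10718, 5609) (M = Add(-2, Add(Mul(23, Pow(-79, -1)), Mul(27, Pow(71, -1)))) = Add(-2, Add(Mul(23, Rational(-1, 79)), Mul(27, Rational(1, 71)))) = Add(-2, Add(Rational(-23, 79), Rational(27, 71))) = Add(-2, Rational(500, 5609)) = Rational(-10718, 5609) ≈ -1.9109)
Mul(Add(M, Add(Function('G')(-1, -8), Mul(Add(3, 2), -2))), 136) = Mul(Add(Rational(-10718, 5609), Add(1, Mul(Add(3, 2), -2))), 136) = Mul(Add(Rational(-10718, 5609), Add(1, Mul(5, -2))), 136) = Mul(Add(Rational(-10718, 5609), Add(1, -10)), 136) = Mul(Add(Rational(-10718, 5609), -9), 136) = Mul(Rational(-61199, 5609), 136) = Rational(-8323064, 5609)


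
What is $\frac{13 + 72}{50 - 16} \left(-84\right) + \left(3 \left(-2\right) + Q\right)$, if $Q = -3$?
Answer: $-219$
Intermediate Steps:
$\frac{13 + 72}{50 - 16} \left(-84\right) + \left(3 \left(-2\right) + Q\right) = \frac{13 + 72}{50 - 16} \left(-84\right) + \left(3 \left(-2\right) - 3\right) = \frac{85}{34} \left(-84\right) - 9 = 85 \cdot \frac{1}{34} \left(-84\right) - 9 = \frac{5}{2} \left(-84\right) - 9 = -210 - 9 = -219$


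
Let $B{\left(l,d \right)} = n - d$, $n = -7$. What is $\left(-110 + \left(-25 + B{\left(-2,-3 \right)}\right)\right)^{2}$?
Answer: $19321$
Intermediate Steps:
$B{\left(l,d \right)} = -7 - d$
$\left(-110 + \left(-25 + B{\left(-2,-3 \right)}\right)\right)^{2} = \left(-110 - 29\right)^{2} = \left(-139\right)^{2} = 19321$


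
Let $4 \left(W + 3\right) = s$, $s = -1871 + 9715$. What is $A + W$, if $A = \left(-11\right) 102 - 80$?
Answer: $756$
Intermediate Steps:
$s = 7844$
$W = 1958$ ($W = -3 + \frac{1}{4} \cdot 7844 = -3 + 1961 = 1958$)
$A = -1202$ ($A = -1122 - 80 = -1202$)
$A + W = -1202 + 1958 = 756$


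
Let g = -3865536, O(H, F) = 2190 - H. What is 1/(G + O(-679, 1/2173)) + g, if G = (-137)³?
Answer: -9928567367425/2568484 ≈ -3.8655e+6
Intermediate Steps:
G = -2571353
1/(G + O(-679, 1/2173)) + g = 1/(-2571353 + (2190 - 1*(-679))) - 3865536 = 1/(-2571353 + (2190 + 679)) - 3865536 = 1/(-2571353 + 2869) - 3865536 = 1/(-2568484) - 3865536 = -1/2568484 - 3865536 = -9928567367425/2568484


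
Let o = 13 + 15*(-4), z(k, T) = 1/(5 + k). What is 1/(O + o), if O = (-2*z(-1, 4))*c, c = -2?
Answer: -1/46 ≈ -0.021739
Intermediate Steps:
o = -47 (o = 13 - 60 = -47)
O = 1 (O = -2/(5 - 1)*(-2) = -2/4*(-2) = -2*¼*(-2) = -½*(-2) = 1)
1/(O + o) = 1/(1 - 47) = 1/(-46) = -1/46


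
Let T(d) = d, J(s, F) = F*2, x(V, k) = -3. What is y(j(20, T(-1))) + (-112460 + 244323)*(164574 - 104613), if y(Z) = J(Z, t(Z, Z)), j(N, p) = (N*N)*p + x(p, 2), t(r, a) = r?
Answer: 7906636537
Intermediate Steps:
J(s, F) = 2*F
j(N, p) = -3 + p*N² (j(N, p) = (N*N)*p - 3 = N²*p - 3 = p*N² - 3 = -3 + p*N²)
y(Z) = 2*Z
y(j(20, T(-1))) + (-112460 + 244323)*(164574 - 104613) = 2*(-3 - 1*20²) + (-112460 + 244323)*(164574 - 104613) = 2*(-3 - 1*400) + 131863*59961 = 2*(-3 - 400) + 7906637343 = 2*(-403) + 7906637343 = -806 + 7906637343 = 7906636537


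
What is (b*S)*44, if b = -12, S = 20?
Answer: -10560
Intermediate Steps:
(b*S)*44 = -12*20*44 = -240*44 = -10560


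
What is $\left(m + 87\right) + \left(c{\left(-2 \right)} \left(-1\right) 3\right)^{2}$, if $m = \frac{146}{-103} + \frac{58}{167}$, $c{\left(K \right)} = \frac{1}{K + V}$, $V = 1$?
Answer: $\frac{1632888}{17201} \approx 94.93$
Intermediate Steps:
$c{\left(K \right)} = \frac{1}{1 + K}$ ($c{\left(K \right)} = \frac{1}{K + 1} = \frac{1}{1 + K}$)
$m = - \frac{18408}{17201}$ ($m = 146 \left(- \frac{1}{103}\right) + 58 \cdot \frac{1}{167} = - \frac{146}{103} + \frac{58}{167} = - \frac{18408}{17201} \approx -1.0702$)
$\left(m + 87\right) + \left(c{\left(-2 \right)} \left(-1\right) 3\right)^{2} = \left(- \frac{18408}{17201} + 87\right) + \left(\frac{1}{1 - 2} \left(-1\right) 3\right)^{2} = \frac{1478079}{17201} + \left(\frac{1}{-1} \left(-1\right) 3\right)^{2} = \frac{1478079}{17201} + \left(\left(-1\right) \left(-1\right) 3\right)^{2} = \frac{1478079}{17201} + \left(1 \cdot 3\right)^{2} = \frac{1478079}{17201} + 3^{2} = \frac{1478079}{17201} + 9 = \frac{1632888}{17201}$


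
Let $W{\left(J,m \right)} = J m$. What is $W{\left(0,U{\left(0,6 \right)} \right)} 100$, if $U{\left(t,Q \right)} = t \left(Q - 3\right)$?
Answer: $0$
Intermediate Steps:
$U{\left(t,Q \right)} = t \left(-3 + Q\right)$
$W{\left(0,U{\left(0,6 \right)} \right)} 100 = 0 \cdot 0 \left(-3 + 6\right) 100 = 0 \cdot 0 \cdot 3 \cdot 100 = 0 \cdot 0 \cdot 100 = 0 \cdot 100 = 0$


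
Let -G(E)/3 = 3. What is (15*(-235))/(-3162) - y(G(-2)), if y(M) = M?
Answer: 10661/1054 ≈ 10.115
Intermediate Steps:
G(E) = -9 (G(E) = -3*3 = -9)
(15*(-235))/(-3162) - y(G(-2)) = (15*(-235))/(-3162) - 1*(-9) = -3525*(-1/3162) + 9 = 1175/1054 + 9 = 10661/1054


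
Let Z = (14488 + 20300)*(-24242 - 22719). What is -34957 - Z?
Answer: 1633644311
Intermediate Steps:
Z = -1633679268 (Z = 34788*(-46961) = -1633679268)
-34957 - Z = -34957 - 1*(-1633679268) = -34957 + 1633679268 = 1633644311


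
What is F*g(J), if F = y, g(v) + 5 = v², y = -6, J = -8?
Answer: -354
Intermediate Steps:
g(v) = -5 + v²
F = -6
F*g(J) = -6*(-5 + (-8)²) = -6*(-5 + 64) = -6*59 = -354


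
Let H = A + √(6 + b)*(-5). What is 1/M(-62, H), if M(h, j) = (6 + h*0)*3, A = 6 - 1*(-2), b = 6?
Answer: 1/18 ≈ 0.055556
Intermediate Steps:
A = 8 (A = 6 + 2 = 8)
H = 8 - 10*√3 (H = 8 + √(6 + 6)*(-5) = 8 + √12*(-5) = 8 + (2*√3)*(-5) = 8 - 10*√3 ≈ -9.3205)
M(h, j) = 18 (M(h, j) = (6 + 0)*3 = 6*3 = 18)
1/M(-62, H) = 1/18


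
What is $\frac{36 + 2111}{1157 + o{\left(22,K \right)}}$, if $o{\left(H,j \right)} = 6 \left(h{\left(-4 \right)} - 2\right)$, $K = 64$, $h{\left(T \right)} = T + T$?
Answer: $\frac{2147}{1097} \approx 1.9572$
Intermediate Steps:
$h{\left(T \right)} = 2 T$
$o{\left(H,j \right)} = -60$ ($o{\left(H,j \right)} = 6 \left(2 \left(-4\right) - 2\right) = 6 \left(-8 - 2\right) = 6 \left(-10\right) = -60$)
$\frac{36 + 2111}{1157 + o{\left(22,K \right)}} = \frac{36 + 2111}{1157 - 60} = \frac{2147}{1097}$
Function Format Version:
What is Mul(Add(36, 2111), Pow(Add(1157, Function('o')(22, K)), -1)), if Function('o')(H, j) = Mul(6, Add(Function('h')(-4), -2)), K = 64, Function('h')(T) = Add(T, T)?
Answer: Rational(2147, 1097) ≈ 1.9572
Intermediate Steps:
Function('h')(T) = Mul(2, T)
Function('o')(H, j) = -60 (Function('o')(H, j) = Mul(6, Add(Mul(2, -4), -2)) = Mul(6, Add(-8, -2)) = Mul(6, -10) = -60)
Mul(Add(36, 2111), Pow(Add(1157, Function('o')(22, K)), -1)) = Mul(Add(36, 2111), Pow(Add(1157, -60), -1)) = Mul(2147, Pow(1097, -1)) = Mul(2147, Rational(1, 1097)) = Rational(2147, 1097)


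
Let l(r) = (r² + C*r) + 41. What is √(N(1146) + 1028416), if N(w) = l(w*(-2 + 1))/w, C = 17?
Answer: √1352117968206/1146 ≈ 1014.7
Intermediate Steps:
l(r) = 41 + r² + 17*r (l(r) = (r² + 17*r) + 41 = 41 + r² + 17*r)
N(w) = (41 + w² - 17*w)/w (N(w) = (41 + (w*(-2 + 1))² + 17*(w*(-2 + 1)))/w = (41 + (w*(-1))² + 17*(w*(-1)))/w = (41 + (-w)² + 17*(-w))/w = (41 + w² - 17*w)/w)
√(N(1146) + 1028416) = √((-17 + 1146 + 41/1146) + 1028416) = √(1293875/1146 + 1028416) = √(1179858611/1146) = √1352117968206/1146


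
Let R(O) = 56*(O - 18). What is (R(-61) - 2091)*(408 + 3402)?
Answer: -24822150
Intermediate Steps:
R(O) = -1008 + 56*O (R(O) = 56*(-18 + O) = -1008 + 56*O)
(R(-61) - 2091)*(408 + 3402) = ((-1008 + 56*(-61)) - 2091)*(408 + 3402) = ((-1008 - 3416) - 2091)*3810 = (-4424 - 2091)*3810 = -6515*3810 = -24822150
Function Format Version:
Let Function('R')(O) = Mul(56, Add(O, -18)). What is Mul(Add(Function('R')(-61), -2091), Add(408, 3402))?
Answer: -24822150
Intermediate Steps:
Function('R')(O) = Add(-1008, Mul(56, O)) (Function('R')(O) = Mul(56, Add(-18, O)) = Add(-1008, Mul(56, O)))
Mul(Add(Function('R')(-61), -2091), Add(408, 3402)) = Mul(Add(Add(-1008, Mul(56, -61)), -2091), Add(408, 3402)) = Mul(Add(Add(-1008, -3416), -2091), 3810) = Mul(Add(-4424, -2091), 3810) = Mul(-6515, 3810) = -24822150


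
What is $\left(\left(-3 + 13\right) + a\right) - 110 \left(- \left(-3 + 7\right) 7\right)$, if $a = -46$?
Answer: $3044$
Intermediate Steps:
$\left(\left(-3 + 13\right) + a\right) - 110 \left(- \left(-3 + 7\right) 7\right) = \left(\left(-3 + 13\right) - 46\right) - 110 \left(- \left(-3 + 7\right) 7\right) = \left(10 - 46\right) - 110 \left(- 4 \cdot 7\right) = -36 - 110 \left(\left(-1\right) 28\right) = -36 - -3080 = -36 + 3080 = 3044$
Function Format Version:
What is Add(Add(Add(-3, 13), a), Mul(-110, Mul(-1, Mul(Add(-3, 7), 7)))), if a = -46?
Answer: 3044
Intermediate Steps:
Add(Add(Add(-3, 13), a), Mul(-110, Mul(-1, Mul(Add(-3, 7), 7)))) = Add(Add(Add(-3, 13), -46), Mul(-110, Mul(-1, Mul(Add(-3, 7), 7)))) = Add(Add(10, -46), Mul(-110, Mul(-1, Mul(4, 7)))) = Add(-36, Mul(-110, Mul(-1, 28))) = Add(-36, Mul(-110, -28)) = Add(-36, 3080) = 3044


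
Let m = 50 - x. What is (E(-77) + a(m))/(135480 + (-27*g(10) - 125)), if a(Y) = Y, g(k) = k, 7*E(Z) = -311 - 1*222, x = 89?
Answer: -806/945595 ≈ -0.00085237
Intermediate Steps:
E(Z) = -533/7 (E(Z) = (-311 - 1*222)/7 = (-311 - 222)/7 = (⅐)*(-533) = -533/7)
m = -39 (m = 50 - 1*89 = 50 - 89 = -39)
(E(-77) + a(m))/(135480 + (-27*g(10) - 125)) = (-533/7 - 39)/(135480 + (-27*10 - 125)) = -806/(7*(135480 + (-270 - 125))) = -806/(7*(135480 - 395)) = -806/7/135085 = -806/7*1/135085 = -806/945595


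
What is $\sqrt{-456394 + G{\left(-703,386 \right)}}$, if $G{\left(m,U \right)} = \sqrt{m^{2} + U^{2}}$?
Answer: $\sqrt{-456394 + \sqrt{643205}} \approx 674.98 i$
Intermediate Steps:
$G{\left(m,U \right)} = \sqrt{U^{2} + m^{2}}$
$\sqrt{-456394 + G{\left(-703,386 \right)}} = \sqrt{-456394 + \sqrt{386^{2} + \left(-703\right)^{2}}} = \sqrt{-456394 + \sqrt{148996 + 494209}} = \sqrt{-456394 + \sqrt{643205}}$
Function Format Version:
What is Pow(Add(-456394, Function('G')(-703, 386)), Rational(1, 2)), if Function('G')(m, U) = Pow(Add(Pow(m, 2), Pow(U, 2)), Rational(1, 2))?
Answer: Pow(Add(-456394, Pow(643205, Rational(1, 2))), Rational(1, 2)) ≈ Mul(674.98, I)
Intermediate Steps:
Function('G')(m, U) = Pow(Add(Pow(U, 2), Pow(m, 2)), Rational(1, 2))
Pow(Add(-456394, Function('G')(-703, 386)), Rational(1, 2)) = Pow(Add(-456394, Pow(Add(Pow(386, 2), Pow(-703, 2)), Rational(1, 2))), Rational(1, 2)) = Pow(Add(-456394, Pow(Add(148996, 494209), Rational(1, 2))), Rational(1, 2)) = Pow(Add(-456394, Pow(643205, Rational(1, 2))), Rational(1, 2))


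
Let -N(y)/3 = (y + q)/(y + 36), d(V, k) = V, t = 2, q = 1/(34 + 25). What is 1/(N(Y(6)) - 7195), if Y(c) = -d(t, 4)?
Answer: -2006/14432819 ≈ -0.00013899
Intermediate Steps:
q = 1/59 ≈ 0.016949
Y(c) = -2 (Y(c) = -1*2 = -2)
N(y) = -3*(1/59 + y)/(36 + y) (N(y) = -3*(y + 1/59)/(y + 36) = -3*(1/59 + y)/(36 + y))
1/(N(Y(6)) - 7195) = 1/(3*(-1 - 59*(-2))/(59*(36 - 2)) - 7195) = 1/((3/59)*(-1 + 118)/34 - 7195) = 1/((3/59)*(1/34)*117 - 7195) = 1/(351/2006 - 7195) = 1/(-14432819/2006) = -2006/14432819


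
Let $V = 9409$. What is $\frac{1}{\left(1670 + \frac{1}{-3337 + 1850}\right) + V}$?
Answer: $\frac{1487}{16474472} \approx 9.0261 \cdot 10^{-5}$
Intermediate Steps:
$\frac{1}{\left(1670 + \frac{1}{-3337 + 1850}\right) + V} = \frac{1}{\left(1670 + \frac{1}{-3337 + 1850}\right) + 9409} = \frac{1}{\left(1670 + \frac{1}{-1487}\right) + 9409} = \frac{1}{\left(1670 - \frac{1}{1487}\right) + 9409} = \frac{1}{\frac{2483289}{1487} + 9409} = \frac{1}{\frac{16474472}{1487}} = \frac{1487}{16474472}$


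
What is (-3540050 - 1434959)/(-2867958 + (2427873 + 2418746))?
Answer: -4975009/1978661 ≈ -2.5143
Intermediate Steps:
(-3540050 - 1434959)/(-2867958 + (2427873 + 2418746)) = -4975009/(-2867958 + 4846619) = -4975009/1978661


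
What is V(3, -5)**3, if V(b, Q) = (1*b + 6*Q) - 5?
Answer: -32768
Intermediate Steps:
V(b, Q) = -5 + b + 6*Q (V(b, Q) = (b + 6*Q) - 5 = -5 + b + 6*Q)
V(3, -5)**3 = (-5 + 3 + 6*(-5))**3 = (-5 + 3 - 30)**3 = (-32)**3 = -32768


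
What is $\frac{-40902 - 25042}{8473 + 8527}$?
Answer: $- \frac{8243}{2125} \approx -3.8791$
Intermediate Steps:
$\frac{-40902 - 25042}{8473 + 8527} = - \frac{65944}{17000} = \left(-65944\right) \frac{1}{17000} = - \frac{8243}{2125}$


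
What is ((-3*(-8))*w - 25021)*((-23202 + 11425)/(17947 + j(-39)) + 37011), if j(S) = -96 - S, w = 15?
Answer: -16328418335593/17890 ≈ -9.1271e+8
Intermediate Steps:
((-3*(-8))*w - 25021)*((-23202 + 11425)/(17947 + j(-39)) + 37011) = (-3*(-8)*15 - 25021)*((-23202 + 11425)/(17947 + (-96 - 1*(-39))) + 37011) = (24*15 - 25021)*(-11777/(17947 + (-96 + 39)) + 37011) = (360 - 25021)*(-11777/(17947 - 57) + 37011) = -24661*(-11777/17890 + 37011) = -24661*662115013/17890 = -16328418335593/17890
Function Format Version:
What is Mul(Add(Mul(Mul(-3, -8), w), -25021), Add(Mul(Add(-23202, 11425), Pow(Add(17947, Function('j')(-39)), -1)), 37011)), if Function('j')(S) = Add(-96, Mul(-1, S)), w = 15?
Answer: Rational(-16328418335593, 17890) ≈ -9.1271e+8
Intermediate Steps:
Mul(Add(Mul(Mul(-3, -8), w), -25021), Add(Mul(Add(-23202, 11425), Pow(Add(17947, Function('j')(-39)), -1)), 37011)) = Mul(Add(Mul(Mul(-3, -8), 15), -25021), Add(Mul(Add(-23202, 11425), Pow(Add(17947, Add(-96, Mul(-1, -39))), -1)), 37011)) = Mul(Add(Mul(24, 15), -25021), Add(Mul(-11777, Pow(Add(17947, Add(-96, 39)), -1)), 37011)) = Mul(Add(360, -25021), Add(Mul(-11777, Pow(Add(17947, -57), -1)), 37011)) = Mul(-24661, Add(Mul(-11777, Pow(17890, -1)), 37011)) = Mul(-24661, Add(Mul(-11777, Rational(1, 17890)), 37011)) = Mul(-24661, Add(Rational(-11777, 17890), 37011)) = Mul(-24661, Rational(662115013, 17890)) = Rational(-16328418335593, 17890)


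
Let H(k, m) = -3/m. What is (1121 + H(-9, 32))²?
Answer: 1286585161/1024 ≈ 1.2564e+6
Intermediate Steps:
(1121 + H(-9, 32))² = (1121 - 3/32)² = (35869/32)² = 1286585161/1024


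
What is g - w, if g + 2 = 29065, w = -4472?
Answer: 33535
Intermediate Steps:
g = 29063 (g = -2 + 29065 = 29063)
g - w = 29063 - 1*(-4472) = 29063 + 4472 = 33535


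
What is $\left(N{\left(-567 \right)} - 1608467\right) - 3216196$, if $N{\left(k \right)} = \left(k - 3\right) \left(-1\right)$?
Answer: $-4824093$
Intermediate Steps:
$N{\left(k \right)} = 3 - k$ ($N{\left(k \right)} = \left(-3 + k\right) \left(-1\right) = 3 - k$)
$\left(N{\left(-567 \right)} - 1608467\right) - 3216196 = \left(\left(3 - -567\right) - 1608467\right) - 3216196 = \left(\left(3 + 567\right) - 1608467\right) - 3216196 = \left(570 - 1608467\right) - 3216196 = -1607897 - 3216196 = -4824093$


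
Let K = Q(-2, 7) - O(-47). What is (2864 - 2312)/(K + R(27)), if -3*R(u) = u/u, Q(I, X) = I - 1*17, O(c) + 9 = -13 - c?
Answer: -1656/133 ≈ -12.451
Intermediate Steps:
O(c) = -22 - c (O(c) = -9 + (-13 - c) = -22 - c)
Q(I, X) = -17 + I (Q(I, X) = I - 17 = -17 + I)
R(u) = -⅓ (R(u) = -u/(3*u) = -⅓*1 = -⅓)
K = -44 (K = (-17 - 2) - (-22 - 1*(-47)) = -19 - (-22 + 47) = -19 - 1*25 = -19 - 25 = -44)
(2864 - 2312)/(K + R(27)) = (2864 - 2312)/(-44 - ⅓) = 552/(-133/3) = 552*(-3/133) = -1656/133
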